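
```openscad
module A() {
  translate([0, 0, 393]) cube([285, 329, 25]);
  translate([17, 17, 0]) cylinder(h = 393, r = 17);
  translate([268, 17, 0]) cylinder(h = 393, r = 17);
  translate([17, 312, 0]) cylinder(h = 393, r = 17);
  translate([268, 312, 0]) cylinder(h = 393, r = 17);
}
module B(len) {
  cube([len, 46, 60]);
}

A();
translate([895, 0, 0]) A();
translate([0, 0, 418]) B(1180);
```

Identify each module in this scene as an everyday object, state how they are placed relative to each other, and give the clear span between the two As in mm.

A is a stool. B is a beam. A beam spans the tops of two stools. The clear span between the two stools is 610 mm.

Second stool starts at x = 895; first ends at x = 285; clear span = 895 − 285 = 610 mm.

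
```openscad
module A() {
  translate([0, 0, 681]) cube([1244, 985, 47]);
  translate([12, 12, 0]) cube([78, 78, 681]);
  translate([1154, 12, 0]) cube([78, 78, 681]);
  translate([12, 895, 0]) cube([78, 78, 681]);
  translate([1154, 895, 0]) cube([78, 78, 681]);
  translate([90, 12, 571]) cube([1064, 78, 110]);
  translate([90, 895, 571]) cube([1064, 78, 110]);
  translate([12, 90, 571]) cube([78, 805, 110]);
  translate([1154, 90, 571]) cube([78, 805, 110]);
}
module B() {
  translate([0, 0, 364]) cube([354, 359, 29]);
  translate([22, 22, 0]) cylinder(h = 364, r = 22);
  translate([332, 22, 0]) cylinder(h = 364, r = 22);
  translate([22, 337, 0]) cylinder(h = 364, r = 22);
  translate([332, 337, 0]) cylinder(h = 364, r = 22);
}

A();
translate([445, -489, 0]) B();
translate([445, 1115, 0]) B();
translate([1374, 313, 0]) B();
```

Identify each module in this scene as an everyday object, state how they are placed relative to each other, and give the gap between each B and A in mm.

A is a table. B is a stool. Three stools sit around the table at the −y, +y, +x sides. The gap between each stool and the table is 130 mm.

Each stool's nearest face is 130 mm from the table's bounding box.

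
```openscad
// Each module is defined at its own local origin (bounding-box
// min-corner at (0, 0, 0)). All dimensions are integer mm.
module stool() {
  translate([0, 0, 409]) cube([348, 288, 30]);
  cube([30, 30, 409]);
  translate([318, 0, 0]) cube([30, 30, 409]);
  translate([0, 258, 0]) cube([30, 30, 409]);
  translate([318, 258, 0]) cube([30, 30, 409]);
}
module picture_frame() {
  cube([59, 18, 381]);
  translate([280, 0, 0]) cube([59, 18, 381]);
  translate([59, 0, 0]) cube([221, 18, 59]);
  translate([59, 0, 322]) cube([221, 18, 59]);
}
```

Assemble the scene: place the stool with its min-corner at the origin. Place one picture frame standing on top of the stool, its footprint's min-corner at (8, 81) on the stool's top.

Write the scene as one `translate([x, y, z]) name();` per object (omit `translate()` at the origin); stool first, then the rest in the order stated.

stool();
translate([8, 81, 439]) picture_frame();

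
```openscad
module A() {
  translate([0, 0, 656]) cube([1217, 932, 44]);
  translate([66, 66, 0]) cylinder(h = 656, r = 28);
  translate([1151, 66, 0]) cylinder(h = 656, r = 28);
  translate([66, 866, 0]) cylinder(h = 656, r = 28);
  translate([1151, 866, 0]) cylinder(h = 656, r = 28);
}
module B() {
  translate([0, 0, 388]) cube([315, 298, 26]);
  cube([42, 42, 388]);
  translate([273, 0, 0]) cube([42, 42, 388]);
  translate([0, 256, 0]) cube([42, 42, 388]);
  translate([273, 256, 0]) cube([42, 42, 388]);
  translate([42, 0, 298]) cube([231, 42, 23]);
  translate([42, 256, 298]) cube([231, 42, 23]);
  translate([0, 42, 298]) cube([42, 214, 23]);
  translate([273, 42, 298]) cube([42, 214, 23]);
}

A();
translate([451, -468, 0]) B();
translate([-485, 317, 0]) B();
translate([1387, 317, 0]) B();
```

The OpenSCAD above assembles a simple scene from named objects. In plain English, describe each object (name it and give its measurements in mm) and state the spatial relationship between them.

A is a table: top 1217 mm (x) × 932 mm (y), 44 mm thick, upper face at z = 700 mm, on four round legs of 56 mm diameter, each leg's bounding box inset 38 mm from the nearest pair of top edges, running from z = 0 to the bottom of the top.

B is a four-legged stool. The seat is 315×298 mm, 26 mm thick, top at z = 414 mm. It stands on four square legs, each 42×42 mm in cross-section, from z = 0 to the seat underside, each flush with a corner of the seat. Four stretchers, 42 mm wide and 23 mm tall, connect adjacent legs with their undersides at z = 298 mm, each running between the inner faces of the legs it joins and aligned with the legs' outer faces on the other axis.

Three stools sit around the table at the −y, −x, +x sides.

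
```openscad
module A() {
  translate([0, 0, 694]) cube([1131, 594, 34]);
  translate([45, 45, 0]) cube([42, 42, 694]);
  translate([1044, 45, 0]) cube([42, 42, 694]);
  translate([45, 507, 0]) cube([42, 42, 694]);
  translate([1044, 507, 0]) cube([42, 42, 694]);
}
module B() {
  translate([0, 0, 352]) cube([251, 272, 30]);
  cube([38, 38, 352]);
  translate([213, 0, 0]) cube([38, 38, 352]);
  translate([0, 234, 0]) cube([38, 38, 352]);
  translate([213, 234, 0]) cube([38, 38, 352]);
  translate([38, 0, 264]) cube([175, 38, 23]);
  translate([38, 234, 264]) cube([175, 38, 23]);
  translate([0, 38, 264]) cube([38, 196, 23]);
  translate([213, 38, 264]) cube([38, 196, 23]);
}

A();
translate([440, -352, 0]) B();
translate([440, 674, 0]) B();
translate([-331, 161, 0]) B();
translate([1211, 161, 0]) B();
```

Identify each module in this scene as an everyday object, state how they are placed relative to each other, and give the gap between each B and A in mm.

A is a table. B is a stool. Four stools sit around the table at the −y, +y, −x, +x sides. The gap between each stool and the table is 80 mm.

Each stool's nearest face is 80 mm from the table's bounding box.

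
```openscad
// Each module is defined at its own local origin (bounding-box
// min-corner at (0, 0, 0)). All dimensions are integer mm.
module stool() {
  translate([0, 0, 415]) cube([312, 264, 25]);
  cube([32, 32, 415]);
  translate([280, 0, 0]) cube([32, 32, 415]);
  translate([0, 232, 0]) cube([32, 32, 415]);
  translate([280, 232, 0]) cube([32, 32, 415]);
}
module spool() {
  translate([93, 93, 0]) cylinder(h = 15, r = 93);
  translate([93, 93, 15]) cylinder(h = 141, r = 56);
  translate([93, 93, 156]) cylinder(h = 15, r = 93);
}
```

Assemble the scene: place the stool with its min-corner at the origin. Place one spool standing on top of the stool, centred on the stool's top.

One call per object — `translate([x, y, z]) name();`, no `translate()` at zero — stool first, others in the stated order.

stool();
translate([63, 39, 440]) spool();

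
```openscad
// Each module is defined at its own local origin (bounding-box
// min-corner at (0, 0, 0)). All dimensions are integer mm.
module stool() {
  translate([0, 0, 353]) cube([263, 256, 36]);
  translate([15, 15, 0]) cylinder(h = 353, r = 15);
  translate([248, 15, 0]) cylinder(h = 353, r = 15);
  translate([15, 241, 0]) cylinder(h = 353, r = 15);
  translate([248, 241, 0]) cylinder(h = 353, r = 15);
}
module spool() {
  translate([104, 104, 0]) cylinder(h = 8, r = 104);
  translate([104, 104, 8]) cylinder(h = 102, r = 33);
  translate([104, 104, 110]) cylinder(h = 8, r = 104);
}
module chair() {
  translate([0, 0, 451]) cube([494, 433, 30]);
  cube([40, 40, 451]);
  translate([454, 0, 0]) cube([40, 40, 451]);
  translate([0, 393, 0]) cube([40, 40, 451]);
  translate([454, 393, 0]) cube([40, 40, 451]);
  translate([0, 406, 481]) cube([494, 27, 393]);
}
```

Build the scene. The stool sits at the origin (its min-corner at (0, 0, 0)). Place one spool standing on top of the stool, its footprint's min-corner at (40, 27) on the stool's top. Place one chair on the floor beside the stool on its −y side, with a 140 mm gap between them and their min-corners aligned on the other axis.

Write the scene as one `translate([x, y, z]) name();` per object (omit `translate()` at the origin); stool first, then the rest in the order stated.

stool();
translate([40, 27, 389]) spool();
translate([0, -573, 0]) chair();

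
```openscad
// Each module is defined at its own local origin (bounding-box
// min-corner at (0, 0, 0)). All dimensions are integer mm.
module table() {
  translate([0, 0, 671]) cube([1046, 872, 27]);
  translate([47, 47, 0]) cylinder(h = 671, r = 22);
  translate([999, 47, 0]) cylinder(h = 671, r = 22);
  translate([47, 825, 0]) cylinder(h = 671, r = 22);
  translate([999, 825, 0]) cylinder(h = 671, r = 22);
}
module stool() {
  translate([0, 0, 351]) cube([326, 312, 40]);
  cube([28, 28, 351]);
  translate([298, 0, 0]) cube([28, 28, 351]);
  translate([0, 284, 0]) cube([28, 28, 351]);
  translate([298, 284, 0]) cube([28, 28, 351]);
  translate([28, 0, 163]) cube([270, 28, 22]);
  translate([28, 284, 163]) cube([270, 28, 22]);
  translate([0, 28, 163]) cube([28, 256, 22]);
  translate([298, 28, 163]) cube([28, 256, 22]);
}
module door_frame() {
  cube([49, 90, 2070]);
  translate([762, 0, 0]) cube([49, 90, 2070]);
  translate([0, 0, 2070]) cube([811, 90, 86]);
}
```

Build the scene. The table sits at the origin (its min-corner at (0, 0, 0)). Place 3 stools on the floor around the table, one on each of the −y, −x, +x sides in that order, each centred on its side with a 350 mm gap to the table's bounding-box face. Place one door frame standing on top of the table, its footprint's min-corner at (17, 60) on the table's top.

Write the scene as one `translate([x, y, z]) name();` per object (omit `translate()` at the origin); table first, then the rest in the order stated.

table();
translate([360, -662, 0]) stool();
translate([-676, 280, 0]) stool();
translate([1396, 280, 0]) stool();
translate([17, 60, 698]) door_frame();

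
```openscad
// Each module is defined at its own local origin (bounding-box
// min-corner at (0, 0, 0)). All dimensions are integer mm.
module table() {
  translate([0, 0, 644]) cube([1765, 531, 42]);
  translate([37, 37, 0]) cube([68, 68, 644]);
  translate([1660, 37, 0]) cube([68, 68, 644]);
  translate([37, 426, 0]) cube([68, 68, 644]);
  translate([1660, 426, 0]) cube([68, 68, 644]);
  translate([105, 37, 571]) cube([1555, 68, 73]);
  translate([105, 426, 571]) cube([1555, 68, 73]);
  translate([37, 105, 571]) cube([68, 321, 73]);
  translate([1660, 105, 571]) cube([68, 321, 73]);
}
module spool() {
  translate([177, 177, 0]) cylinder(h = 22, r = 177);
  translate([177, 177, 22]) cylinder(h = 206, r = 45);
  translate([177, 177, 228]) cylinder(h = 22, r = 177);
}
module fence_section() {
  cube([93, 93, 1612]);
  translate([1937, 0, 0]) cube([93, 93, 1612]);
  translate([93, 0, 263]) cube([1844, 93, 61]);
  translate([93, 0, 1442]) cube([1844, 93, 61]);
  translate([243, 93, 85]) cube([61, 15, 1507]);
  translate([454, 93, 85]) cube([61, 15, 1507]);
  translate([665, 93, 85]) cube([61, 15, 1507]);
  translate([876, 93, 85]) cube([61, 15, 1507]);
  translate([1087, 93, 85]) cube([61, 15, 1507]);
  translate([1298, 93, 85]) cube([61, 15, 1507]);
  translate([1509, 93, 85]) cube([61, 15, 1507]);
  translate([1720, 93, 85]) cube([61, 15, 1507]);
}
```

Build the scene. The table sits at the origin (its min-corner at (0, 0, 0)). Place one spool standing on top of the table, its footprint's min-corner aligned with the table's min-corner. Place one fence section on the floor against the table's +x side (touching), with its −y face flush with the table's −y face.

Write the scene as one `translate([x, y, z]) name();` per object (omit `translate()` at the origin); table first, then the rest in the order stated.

table();
translate([0, 0, 686]) spool();
translate([1765, 0, 0]) fence_section();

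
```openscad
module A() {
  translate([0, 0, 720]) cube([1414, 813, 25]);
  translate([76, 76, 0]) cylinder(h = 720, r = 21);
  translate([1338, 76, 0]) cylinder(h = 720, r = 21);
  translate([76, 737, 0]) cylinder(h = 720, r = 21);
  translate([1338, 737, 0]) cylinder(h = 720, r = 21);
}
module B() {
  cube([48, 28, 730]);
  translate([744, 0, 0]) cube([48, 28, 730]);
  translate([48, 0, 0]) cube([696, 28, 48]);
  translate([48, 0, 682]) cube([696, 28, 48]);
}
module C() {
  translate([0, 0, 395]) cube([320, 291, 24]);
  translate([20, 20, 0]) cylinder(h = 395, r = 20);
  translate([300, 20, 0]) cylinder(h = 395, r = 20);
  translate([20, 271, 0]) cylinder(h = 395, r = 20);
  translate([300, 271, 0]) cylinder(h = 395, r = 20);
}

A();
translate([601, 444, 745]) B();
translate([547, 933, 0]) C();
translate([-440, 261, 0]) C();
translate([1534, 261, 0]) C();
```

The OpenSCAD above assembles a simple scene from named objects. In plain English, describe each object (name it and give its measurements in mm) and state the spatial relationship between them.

A is a table: top 1414 mm (x) × 813 mm (y), 25 mm thick, upper face at z = 745 mm, on four round legs of 42 mm diameter, each leg's bounding box inset 55 mm from the nearest pair of top edges, running from z = 0 to the bottom of the top.

B is a rectangular picture frame lying in the x–z plane (depth along y). The opening is 696 mm wide (x) by 634 mm tall (z), surrounded by a border 48 mm wide on all four sides. The frame is 28 mm deep and is made of two full-height vertical stiles with two horizontal rails fitted between them.

C is a four-legged stool. The seat is 320×291 mm, 24 mm thick, top at z = 419 mm. It stands on four round legs, each 40 mm in diameter, from z = 0 to the seat underside, each leg's axis is inset half a diameter from the nearest pair of seat edges (so the leg's bounding box is flush with the corner).

The picture frame is on top of the table. Three stools sit around the table at the +y, −x, +x sides.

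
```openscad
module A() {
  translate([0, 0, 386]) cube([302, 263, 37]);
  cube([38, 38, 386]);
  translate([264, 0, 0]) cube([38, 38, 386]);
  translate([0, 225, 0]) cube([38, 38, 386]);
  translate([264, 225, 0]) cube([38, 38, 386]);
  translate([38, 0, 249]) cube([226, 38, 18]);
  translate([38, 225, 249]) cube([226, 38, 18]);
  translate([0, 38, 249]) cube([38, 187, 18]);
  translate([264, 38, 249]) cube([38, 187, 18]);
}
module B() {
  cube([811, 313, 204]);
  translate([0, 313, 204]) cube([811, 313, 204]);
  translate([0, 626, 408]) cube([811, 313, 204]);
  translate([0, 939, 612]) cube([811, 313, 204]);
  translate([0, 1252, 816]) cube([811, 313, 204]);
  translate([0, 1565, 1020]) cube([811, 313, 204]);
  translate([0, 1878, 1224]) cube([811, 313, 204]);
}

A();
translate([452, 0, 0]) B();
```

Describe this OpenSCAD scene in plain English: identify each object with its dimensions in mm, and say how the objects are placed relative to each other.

A is a simple wooden stool: a rectangular seat 302 mm (x) by 263 mm (y), 37 mm thick, top face at z = 423 mm, on four square legs, each 38×38 mm in cross-section. The legs rest on z = 0, each flush with a corner of the seat. Four stretchers, 38 mm wide and 18 mm tall, connect adjacent legs with their undersides at z = 249 mm, each running between the inner faces of the legs it joins and aligned with the legs' outer faces on the other axis.

B is a straight staircase of 7 solid steps. Each step is 811 mm wide (x), 313 mm deep (y, the going) and 204 mm tall (the rise). The first step rests on the floor; each subsequent step sits one going further in +y and one rise higher in +z, directly behind and above the previous step with no overlap.

The staircase is on the floor beside the stool on its +x side.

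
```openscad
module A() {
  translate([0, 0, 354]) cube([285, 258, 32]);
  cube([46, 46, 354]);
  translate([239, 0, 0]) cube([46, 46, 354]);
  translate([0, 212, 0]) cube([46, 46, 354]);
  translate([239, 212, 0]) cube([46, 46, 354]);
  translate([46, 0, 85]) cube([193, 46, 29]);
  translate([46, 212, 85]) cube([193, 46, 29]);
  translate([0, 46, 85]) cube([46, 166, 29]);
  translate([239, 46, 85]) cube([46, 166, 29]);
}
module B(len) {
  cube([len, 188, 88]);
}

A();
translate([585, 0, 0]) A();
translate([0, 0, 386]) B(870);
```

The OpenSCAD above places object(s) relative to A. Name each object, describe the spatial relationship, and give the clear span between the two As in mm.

A is a stool. B is a beam. A beam spans the tops of two stools. The clear span between the two stools is 300 mm.

Second stool starts at x = 585; first ends at x = 285; clear span = 585 − 285 = 300 mm.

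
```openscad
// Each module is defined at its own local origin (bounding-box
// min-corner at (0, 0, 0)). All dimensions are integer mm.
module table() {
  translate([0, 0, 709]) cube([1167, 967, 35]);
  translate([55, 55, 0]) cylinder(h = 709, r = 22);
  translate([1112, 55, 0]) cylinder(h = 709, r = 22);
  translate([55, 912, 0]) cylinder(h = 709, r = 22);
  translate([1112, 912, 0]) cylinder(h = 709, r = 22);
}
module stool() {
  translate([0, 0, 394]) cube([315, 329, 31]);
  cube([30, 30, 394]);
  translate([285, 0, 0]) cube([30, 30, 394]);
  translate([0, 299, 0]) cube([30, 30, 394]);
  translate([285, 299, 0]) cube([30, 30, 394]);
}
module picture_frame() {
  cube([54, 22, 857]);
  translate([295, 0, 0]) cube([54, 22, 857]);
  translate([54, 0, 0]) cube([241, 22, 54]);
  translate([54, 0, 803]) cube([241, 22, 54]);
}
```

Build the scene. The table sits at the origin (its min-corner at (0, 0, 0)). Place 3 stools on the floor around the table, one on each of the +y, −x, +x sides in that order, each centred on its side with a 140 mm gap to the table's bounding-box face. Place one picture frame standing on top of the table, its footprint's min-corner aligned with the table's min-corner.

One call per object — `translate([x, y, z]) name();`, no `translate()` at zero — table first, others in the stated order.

table();
translate([426, 1107, 0]) stool();
translate([-455, 319, 0]) stool();
translate([1307, 319, 0]) stool();
translate([0, 0, 744]) picture_frame();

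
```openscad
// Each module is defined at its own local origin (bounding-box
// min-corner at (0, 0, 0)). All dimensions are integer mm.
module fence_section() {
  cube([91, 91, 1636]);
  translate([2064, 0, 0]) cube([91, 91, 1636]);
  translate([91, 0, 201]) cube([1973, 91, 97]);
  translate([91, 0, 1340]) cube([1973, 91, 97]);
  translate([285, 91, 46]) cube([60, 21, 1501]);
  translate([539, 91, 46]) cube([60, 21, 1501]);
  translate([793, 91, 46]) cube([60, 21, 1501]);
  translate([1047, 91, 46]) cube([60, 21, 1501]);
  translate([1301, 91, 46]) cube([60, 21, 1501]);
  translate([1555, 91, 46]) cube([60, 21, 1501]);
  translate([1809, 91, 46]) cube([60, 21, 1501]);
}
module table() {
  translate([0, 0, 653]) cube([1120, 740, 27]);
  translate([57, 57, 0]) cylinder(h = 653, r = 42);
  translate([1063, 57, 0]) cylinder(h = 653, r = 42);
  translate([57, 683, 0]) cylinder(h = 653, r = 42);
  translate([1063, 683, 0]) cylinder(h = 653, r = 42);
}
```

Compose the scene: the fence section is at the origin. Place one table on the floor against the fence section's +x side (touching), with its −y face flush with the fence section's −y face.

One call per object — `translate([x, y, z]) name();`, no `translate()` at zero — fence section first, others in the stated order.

fence_section();
translate([2155, 0, 0]) table();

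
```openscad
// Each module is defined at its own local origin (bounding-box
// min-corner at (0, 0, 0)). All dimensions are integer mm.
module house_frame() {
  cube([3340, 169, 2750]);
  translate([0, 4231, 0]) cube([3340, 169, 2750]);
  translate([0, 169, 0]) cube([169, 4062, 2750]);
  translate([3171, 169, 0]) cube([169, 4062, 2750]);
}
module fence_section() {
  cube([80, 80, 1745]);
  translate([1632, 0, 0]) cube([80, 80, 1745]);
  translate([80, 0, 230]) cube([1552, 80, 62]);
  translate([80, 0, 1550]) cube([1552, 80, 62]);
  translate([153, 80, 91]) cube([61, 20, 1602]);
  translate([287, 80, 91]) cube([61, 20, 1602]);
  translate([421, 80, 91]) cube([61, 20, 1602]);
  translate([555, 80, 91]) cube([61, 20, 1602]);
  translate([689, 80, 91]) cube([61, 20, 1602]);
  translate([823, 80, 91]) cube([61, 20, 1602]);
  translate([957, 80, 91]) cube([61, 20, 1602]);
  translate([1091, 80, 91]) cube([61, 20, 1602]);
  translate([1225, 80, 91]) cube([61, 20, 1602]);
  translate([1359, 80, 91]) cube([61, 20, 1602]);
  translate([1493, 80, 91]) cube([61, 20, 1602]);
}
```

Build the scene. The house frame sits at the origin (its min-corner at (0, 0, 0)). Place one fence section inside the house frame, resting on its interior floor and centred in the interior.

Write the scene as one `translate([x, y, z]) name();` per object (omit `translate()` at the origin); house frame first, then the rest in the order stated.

house_frame();
translate([814, 2150, 0]) fence_section();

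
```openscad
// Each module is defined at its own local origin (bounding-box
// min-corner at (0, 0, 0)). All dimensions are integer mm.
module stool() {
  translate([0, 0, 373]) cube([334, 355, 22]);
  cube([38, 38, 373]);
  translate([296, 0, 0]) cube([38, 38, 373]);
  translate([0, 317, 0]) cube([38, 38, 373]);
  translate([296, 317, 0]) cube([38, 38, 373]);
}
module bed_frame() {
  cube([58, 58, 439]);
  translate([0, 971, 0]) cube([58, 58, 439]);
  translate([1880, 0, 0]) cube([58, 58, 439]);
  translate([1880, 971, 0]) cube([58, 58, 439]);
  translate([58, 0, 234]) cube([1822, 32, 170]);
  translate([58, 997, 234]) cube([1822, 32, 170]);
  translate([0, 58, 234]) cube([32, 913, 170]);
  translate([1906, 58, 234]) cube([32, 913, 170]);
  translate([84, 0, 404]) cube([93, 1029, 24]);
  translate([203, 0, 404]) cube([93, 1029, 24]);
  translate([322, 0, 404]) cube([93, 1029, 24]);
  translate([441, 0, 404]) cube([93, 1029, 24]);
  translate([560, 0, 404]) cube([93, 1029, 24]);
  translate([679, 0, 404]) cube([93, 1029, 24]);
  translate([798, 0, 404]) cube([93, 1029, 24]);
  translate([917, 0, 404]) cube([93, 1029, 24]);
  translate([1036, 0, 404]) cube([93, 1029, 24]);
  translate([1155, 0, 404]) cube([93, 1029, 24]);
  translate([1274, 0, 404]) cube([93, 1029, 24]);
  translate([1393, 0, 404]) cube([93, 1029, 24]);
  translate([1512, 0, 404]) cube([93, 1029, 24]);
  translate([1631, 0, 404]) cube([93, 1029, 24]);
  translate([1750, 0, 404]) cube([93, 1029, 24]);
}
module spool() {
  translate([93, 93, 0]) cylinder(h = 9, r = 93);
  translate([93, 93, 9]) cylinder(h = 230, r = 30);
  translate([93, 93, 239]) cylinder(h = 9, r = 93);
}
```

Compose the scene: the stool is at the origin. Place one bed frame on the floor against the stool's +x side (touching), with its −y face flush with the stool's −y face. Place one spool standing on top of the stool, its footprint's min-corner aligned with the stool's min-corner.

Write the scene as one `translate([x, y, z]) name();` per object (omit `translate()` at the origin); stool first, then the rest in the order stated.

stool();
translate([334, 0, 0]) bed_frame();
translate([0, 0, 395]) spool();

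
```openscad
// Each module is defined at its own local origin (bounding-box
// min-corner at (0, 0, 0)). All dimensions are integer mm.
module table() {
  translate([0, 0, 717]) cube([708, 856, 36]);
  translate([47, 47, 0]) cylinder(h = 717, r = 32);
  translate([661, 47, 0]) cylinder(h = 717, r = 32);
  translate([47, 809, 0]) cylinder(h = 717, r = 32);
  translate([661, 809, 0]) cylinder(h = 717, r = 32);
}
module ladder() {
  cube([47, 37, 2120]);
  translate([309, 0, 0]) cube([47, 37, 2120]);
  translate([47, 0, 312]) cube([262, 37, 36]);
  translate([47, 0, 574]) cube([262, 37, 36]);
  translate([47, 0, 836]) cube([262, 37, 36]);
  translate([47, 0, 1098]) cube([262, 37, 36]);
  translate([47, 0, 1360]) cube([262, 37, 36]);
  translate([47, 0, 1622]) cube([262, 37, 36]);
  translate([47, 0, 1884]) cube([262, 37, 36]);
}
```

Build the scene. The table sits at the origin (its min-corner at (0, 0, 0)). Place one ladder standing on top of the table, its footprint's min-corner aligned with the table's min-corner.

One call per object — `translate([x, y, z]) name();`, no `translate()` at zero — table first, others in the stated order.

table();
translate([0, 0, 753]) ladder();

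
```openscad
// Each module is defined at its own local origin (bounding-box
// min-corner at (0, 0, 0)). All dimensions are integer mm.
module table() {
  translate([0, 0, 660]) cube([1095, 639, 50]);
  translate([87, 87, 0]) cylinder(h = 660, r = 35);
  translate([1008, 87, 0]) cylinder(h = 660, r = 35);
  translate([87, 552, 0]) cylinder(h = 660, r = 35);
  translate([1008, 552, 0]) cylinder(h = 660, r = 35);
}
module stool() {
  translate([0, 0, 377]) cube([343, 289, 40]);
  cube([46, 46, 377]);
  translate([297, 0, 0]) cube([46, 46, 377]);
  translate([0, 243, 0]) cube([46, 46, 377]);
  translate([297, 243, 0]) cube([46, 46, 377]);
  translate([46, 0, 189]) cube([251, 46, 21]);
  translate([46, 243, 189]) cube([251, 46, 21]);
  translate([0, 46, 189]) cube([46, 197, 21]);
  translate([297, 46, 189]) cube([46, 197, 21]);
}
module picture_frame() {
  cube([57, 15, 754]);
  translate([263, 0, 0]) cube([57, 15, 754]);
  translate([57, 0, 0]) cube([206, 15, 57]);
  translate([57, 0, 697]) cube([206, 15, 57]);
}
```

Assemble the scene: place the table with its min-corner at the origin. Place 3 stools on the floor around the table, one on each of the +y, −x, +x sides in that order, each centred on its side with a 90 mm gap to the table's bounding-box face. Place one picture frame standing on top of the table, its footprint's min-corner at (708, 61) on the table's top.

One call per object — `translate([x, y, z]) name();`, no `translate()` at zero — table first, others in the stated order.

table();
translate([376, 729, 0]) stool();
translate([-433, 175, 0]) stool();
translate([1185, 175, 0]) stool();
translate([708, 61, 710]) picture_frame();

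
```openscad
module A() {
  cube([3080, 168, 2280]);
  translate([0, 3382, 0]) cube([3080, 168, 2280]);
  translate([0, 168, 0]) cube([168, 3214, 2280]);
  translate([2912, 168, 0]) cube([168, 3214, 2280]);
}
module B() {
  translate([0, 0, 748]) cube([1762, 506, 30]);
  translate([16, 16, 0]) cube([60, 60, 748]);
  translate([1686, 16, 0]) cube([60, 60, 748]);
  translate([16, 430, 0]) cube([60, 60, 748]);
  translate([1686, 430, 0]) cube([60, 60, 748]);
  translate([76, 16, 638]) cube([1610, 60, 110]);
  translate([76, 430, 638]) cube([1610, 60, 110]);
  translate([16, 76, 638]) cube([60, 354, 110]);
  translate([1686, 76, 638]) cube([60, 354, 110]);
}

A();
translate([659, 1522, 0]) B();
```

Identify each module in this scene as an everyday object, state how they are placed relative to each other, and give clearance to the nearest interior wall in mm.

A is a house frame. B is a table. The table sits inside the house frame, centred. The clearance to the nearest interior wall is 491 mm.

Clearances: x = 491, y = 1354; minimum 491 mm.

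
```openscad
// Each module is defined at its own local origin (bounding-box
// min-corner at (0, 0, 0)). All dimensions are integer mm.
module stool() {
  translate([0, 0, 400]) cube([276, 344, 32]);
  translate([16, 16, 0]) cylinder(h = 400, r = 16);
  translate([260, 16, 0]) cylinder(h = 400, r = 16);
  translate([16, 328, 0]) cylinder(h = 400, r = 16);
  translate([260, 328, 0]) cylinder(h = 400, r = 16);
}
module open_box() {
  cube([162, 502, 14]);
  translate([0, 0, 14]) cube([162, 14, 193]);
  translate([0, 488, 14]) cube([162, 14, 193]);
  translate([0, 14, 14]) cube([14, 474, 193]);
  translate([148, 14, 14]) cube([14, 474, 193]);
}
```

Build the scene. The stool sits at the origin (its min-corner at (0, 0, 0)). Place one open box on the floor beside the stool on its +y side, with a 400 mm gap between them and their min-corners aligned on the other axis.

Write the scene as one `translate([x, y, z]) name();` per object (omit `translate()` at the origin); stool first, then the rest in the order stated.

stool();
translate([0, 744, 0]) open_box();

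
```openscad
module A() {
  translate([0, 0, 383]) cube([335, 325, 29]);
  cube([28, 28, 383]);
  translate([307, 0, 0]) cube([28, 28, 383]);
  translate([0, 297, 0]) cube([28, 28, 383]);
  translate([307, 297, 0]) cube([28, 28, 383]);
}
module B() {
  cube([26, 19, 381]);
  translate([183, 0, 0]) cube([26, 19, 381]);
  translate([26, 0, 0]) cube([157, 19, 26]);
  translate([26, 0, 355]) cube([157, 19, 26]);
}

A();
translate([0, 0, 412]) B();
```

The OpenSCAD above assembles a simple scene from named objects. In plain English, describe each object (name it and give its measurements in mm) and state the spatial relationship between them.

A is a four-legged stool. The seat is 335×325 mm, 29 mm thick, top at z = 412 mm. It stands on four square legs, each 28×28 mm in cross-section, from z = 0 to the seat underside, each flush with a corner of the seat.

B is a rectangular picture frame lying in the x–z plane (depth along y). The opening is 157 mm wide (x) by 329 mm tall (z), surrounded by a border 26 mm wide on all four sides. The frame is 19 mm deep and is made of two full-height vertical stiles with two horizontal rails fitted between them.

The picture frame is on top of the stool.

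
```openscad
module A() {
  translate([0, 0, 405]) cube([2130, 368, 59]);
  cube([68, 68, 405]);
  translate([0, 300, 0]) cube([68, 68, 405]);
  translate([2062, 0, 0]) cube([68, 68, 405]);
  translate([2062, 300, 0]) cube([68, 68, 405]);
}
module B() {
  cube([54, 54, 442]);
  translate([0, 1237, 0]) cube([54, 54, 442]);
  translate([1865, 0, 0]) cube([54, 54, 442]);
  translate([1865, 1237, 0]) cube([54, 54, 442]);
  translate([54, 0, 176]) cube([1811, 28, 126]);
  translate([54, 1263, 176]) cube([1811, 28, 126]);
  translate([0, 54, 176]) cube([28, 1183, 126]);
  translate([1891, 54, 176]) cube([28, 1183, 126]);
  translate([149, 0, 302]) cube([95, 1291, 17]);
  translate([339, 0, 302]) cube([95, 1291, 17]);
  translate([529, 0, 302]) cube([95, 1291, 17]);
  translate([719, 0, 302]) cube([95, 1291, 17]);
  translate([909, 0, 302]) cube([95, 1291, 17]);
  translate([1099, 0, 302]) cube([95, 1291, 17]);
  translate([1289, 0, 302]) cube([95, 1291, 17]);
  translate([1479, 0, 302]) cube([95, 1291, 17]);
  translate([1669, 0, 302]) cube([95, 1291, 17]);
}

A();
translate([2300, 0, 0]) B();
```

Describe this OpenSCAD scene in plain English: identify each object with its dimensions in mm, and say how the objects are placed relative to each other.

A is a bench: a 2130×368 mm seat slab, 59 mm thick, top at z = 464 mm, on four 68×68 mm square legs flush with the seat corners and standing on z = 0.

B is a bed frame 1919 mm long (x) by 1291 mm wide (y). Four 54×54 mm corner posts, 442 mm tall, at the corners of the footprint. Four rails of 28 mm thickness and 126 mm height run between adjacent posts with their undersides at z = 176 mm, their outer faces flush with the outside of the frame (the two x-running rails run between the posts' inner faces; the two y-running rails run between the posts' inner faces). 9 slats, each 95 mm wide (x) and 17 mm thick, lie across the top of the two x-running rails, running the full 1291 mm width of the frame in y; the slats are evenly spaced along x between the inner faces of the end posts with equal gaps (rounded down to the nearest mm) at the −x end and between each pair — any rounding remainder accumulates at the +x end.

The bed frame is on the floor beside the bench on its +x side.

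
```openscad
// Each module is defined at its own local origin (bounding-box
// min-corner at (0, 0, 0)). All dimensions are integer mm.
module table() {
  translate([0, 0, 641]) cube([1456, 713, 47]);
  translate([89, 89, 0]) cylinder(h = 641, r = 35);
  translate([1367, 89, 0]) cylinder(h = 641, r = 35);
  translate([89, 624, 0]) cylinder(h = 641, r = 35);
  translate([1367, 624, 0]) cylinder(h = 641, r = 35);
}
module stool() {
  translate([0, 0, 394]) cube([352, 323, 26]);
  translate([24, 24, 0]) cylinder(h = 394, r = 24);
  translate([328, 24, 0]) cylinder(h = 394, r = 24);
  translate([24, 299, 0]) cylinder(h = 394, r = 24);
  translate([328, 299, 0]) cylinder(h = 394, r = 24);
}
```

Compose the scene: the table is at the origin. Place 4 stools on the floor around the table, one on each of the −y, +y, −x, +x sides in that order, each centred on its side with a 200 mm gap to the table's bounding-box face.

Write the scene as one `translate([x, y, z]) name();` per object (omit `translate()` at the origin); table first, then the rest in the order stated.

table();
translate([552, -523, 0]) stool();
translate([552, 913, 0]) stool();
translate([-552, 195, 0]) stool();
translate([1656, 195, 0]) stool();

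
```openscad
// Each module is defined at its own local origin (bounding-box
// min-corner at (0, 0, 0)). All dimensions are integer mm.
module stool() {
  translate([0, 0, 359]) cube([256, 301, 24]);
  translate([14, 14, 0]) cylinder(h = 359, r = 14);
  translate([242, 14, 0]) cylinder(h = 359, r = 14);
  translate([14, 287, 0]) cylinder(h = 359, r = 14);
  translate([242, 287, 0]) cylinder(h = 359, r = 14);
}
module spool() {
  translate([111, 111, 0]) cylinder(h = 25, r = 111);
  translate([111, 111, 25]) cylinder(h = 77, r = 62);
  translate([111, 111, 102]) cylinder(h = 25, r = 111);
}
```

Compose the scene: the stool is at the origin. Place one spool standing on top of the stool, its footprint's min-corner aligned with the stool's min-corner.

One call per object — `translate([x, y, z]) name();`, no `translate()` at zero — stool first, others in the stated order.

stool();
translate([0, 0, 383]) spool();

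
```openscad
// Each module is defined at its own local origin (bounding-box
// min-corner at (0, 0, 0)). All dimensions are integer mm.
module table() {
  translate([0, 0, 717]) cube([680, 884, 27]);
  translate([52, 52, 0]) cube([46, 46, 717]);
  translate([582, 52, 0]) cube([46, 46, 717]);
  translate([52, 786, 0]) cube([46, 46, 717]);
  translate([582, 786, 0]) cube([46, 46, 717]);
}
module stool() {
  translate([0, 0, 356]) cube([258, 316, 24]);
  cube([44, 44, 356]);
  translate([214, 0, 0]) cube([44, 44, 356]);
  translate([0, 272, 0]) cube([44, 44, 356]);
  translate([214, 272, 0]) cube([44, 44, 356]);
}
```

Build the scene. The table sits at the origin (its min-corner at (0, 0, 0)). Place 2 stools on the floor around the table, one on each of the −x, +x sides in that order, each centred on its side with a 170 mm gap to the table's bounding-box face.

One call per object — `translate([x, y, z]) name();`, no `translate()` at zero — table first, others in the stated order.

table();
translate([-428, 284, 0]) stool();
translate([850, 284, 0]) stool();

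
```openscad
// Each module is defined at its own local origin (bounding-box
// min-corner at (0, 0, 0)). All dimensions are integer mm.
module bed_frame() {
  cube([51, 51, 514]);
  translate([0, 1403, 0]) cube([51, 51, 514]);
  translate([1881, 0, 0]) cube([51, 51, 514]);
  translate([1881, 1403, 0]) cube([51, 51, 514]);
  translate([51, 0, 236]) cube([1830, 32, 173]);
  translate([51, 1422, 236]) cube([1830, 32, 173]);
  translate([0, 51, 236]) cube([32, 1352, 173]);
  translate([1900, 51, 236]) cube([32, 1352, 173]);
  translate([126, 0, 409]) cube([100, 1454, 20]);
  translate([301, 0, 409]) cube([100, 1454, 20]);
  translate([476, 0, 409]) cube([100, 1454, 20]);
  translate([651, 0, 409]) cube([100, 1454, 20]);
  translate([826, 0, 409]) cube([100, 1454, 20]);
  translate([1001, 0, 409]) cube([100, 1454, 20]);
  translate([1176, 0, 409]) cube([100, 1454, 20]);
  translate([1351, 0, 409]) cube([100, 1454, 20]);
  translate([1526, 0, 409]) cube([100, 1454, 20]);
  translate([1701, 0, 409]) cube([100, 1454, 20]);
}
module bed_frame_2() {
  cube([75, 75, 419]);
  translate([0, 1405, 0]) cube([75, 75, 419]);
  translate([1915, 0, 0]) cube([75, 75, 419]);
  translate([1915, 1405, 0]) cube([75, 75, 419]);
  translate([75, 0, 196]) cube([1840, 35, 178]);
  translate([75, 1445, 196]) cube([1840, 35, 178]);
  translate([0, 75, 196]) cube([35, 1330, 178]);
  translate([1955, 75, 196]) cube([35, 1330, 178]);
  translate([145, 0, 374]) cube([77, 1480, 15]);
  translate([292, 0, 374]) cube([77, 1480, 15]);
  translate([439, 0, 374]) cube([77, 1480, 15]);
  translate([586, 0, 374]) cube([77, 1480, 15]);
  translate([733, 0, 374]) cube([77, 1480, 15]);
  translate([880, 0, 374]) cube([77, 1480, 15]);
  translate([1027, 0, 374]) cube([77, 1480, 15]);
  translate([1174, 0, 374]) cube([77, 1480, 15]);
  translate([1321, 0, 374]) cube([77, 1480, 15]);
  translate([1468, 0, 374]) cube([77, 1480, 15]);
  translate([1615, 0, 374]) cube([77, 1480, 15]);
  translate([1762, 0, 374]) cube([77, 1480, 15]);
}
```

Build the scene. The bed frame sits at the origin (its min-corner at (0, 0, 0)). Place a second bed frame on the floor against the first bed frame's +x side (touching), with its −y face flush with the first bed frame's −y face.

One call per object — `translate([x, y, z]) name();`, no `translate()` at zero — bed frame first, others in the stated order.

bed_frame();
translate([1932, 0, 0]) bed_frame_2();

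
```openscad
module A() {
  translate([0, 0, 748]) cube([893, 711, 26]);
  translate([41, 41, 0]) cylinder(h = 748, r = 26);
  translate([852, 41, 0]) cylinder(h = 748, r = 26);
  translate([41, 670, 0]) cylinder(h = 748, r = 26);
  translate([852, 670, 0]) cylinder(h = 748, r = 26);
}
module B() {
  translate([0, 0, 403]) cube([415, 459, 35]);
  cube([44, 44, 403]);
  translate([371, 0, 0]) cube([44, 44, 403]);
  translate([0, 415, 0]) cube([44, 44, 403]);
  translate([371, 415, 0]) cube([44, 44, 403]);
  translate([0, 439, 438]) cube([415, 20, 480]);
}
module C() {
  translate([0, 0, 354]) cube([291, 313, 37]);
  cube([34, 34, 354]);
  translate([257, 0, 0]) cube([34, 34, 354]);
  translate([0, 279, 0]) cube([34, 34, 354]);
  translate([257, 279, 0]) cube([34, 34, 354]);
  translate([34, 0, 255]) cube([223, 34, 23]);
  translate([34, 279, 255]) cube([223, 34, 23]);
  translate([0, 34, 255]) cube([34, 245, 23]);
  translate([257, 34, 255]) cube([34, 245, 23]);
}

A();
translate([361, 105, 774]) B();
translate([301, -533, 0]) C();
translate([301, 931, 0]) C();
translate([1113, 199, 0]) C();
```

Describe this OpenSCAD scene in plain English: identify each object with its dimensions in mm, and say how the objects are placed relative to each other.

A is a rectangular dining table. The top is 893×711×26 mm with its upper surface at z = 774 mm. It stands on four round legs of 52 mm diameter, each leg's bounding box inset 15 mm from the nearest pair of top edges, running from the floor to the underside of the top.

B is a chair. The seat is a 415×459×35 mm slab with its top at z = 438 mm, on four 44×44 mm corner legs (flush with the seat edges, standing on z = 0). A flat backrest 20 mm thick, 480 mm tall, spans the full seat width and rises from the seat top along its +y edge, rear face flush with the rear of the seat.

C is a four-legged stool. The seat is a 291×313×37 mm slab whose top surface is at z = 391 mm; four square legs, each 34×34 mm in cross-section, run from the floor (z = 0) to the underside of the seat, each flush with a corner of the seat. Four stretchers, 34 mm wide and 23 mm tall, connect adjacent legs with their undersides at z = 255 mm, each running between the inner faces of the legs it joins and aligned with the legs' outer faces on the other axis.

The chair is on top of the table. Three stools sit around the table at the −y, +y, +x sides.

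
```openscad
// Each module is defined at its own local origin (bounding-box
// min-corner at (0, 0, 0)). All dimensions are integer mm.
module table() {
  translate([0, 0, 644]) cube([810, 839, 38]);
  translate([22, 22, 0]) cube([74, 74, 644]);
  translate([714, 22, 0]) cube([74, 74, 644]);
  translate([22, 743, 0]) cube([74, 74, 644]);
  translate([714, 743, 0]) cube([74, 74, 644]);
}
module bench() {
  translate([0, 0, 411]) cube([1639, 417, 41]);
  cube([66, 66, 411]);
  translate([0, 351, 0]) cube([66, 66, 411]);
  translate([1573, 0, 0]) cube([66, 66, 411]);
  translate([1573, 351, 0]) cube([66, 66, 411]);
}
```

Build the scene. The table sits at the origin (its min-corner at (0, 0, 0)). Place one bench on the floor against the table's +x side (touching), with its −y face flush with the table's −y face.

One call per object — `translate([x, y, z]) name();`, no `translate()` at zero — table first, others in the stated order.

table();
translate([810, 0, 0]) bench();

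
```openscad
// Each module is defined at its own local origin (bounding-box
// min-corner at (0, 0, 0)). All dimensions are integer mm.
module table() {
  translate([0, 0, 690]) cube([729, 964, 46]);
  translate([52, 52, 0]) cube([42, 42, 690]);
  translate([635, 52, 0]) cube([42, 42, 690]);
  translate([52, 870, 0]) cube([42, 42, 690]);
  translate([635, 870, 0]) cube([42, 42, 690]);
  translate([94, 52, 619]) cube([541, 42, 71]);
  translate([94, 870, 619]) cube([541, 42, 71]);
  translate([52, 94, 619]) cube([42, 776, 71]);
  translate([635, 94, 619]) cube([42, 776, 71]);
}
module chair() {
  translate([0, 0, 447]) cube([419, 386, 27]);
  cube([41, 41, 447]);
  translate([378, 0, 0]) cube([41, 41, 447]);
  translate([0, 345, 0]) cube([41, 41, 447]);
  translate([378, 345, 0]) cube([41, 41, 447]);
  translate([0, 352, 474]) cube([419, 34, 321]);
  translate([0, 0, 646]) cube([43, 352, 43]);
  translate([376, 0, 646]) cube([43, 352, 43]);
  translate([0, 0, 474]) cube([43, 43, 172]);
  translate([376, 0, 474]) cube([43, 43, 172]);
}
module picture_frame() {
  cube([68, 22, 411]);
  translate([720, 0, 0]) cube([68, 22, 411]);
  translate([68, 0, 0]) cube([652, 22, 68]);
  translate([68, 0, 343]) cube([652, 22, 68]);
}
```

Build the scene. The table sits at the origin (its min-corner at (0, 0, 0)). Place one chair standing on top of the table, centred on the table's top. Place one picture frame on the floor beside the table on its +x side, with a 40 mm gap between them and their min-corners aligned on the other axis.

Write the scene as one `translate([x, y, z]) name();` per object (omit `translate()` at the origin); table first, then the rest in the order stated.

table();
translate([155, 289, 736]) chair();
translate([769, 0, 0]) picture_frame();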